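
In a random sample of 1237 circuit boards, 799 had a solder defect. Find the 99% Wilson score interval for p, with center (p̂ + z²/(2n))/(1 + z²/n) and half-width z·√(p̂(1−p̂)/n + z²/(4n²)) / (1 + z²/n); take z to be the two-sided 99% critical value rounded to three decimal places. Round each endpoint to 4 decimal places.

(0.6102, 0.6801)

Here p̂ = 799/1237 = 0.64592 and z = 2.576 (z² = 6.635776).
1 + z²/n = 1.005364.
Center = (0.64592 + 0.002682)/1.005364 = 0.64514.
Radicand: p̂(1−p̂)/n + z²/(4n²) = 0.000184889 + 0.000001084 = 0.000185973.
Half-width = z·√(radicand)/denom = 2.576·0.013637/1.005364 = 0.03494.
Interval: 0.64514 ± 0.03494 → (0.6102, 0.6801).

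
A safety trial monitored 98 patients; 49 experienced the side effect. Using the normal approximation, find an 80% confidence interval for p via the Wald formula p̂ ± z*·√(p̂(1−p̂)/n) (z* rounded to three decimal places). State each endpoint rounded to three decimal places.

(0.435, 0.565)

Sample proportion p̂ = 49/98 = 0.50000.
SE = √(p̂(1−p̂)/n) = √(0.250000/98) = 0.050508.
The 80% critical value is z* = 1.282.
Margin of error: 1.282 × 0.050508 = 0.06475.
So the interval runs from 0.435 to 0.565.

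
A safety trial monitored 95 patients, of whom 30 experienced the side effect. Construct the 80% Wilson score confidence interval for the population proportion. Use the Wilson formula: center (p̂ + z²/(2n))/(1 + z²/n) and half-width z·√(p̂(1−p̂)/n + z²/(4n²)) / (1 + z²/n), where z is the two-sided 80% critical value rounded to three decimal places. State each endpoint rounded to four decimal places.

p̂ = 30/95 = 0.31579; z = 1.282, so z² = 1.643524.
Denominator 1 + z²/n = 1 + 1.643524/95 = 1.017300.
Center = (0.31579 + 0.008650)/1.017300 = 0.31892.
Radicand: p̂(1−p̂)/n + z²/(4n²) = 0.002274384 + 0.000045527 = 0.002319911.
Half-width = 1.282·√0.002319911/1.017300 = 0.06070.
Interval: 0.31892 ± 0.06070 → (0.2582, 0.3796).

(0.2582, 0.3796)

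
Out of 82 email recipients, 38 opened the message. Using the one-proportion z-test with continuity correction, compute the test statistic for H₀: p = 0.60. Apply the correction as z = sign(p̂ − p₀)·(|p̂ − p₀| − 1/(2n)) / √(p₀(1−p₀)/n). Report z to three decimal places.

With x = 38 successes in n = 82, p̂ = 0.46341. p̂ − p₀ = -0.136585.
1/(2n) = 0.006098.
Corrected numerator: |-0.136585| − 0.006098 = 0.130487.
Null standard error: √(0.60·0.40/82) = √0.002926829 = 0.054100.
z = (−)0.130487/0.054100 = -2.412.

z = -2.412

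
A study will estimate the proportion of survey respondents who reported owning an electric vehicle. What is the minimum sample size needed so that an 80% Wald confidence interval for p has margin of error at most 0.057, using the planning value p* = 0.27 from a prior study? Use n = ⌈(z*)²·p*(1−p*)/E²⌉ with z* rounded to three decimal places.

n = 100

For 80% confidence, z* = 1.282.
p*(1−p*) = 0.1971.
Required n before rounding: 1.643524 × 0.1971 / 0.057² = 99.704.
⌈99.704⌉ = 100.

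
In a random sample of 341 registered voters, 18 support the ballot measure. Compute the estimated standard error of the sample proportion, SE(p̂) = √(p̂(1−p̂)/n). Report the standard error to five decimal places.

p̂ = 18/341 = 0.05279.
p̂(1−p̂) = 0.050003.
SE = √(0.050003/341) = 0.01211.

SE = 0.01211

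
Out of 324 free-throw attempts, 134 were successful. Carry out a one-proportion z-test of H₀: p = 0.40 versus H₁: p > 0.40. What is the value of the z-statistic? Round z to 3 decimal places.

Sample proportion p̂ = 134/324 = 0.41358.
Under H₀, SE = √(p₀(1−p₀)/n) = √(0.40·0.60/324) = √0.000740741 = 0.027217.
z = (0.41358 − 0.40)/0.027217 = 0.01358/0.027217 = 0.499.

z = 0.499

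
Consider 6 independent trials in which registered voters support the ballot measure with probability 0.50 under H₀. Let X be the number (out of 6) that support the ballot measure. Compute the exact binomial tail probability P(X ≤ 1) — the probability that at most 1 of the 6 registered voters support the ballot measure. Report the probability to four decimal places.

P = 0.1094

X is binomial with n = 6 and p = 0.50.
P(X ≤ 1) = C(6,0)·0.50^0·0.50^6 + C(6,1)·0.50^1·0.50^5.
= 0.015625 + 0.093750 = 0.1094.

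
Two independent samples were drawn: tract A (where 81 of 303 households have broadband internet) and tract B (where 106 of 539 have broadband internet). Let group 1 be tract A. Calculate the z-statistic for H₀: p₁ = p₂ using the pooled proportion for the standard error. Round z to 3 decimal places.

z = 2.368

p̂₁ = 81/303 = 0.26733, p̂₂ = 106/539 = 0.19666.
Pooled p̂ = (81+106)/(303+539) = 187/842 = 0.22209.
Pooled SE = √[0.1727662·0.00515562] ≈ 0.029845.
z = (p̂₁ − p̂₂)/SE = (0.26733 − 0.19666)/0.029845 = 0.07067/0.029845 = 2.368.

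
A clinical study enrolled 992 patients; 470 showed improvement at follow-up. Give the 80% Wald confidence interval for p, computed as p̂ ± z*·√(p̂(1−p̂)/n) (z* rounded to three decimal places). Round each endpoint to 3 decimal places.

The sample proportion is 470/992 = 0.47379.
SE(p̂) = √(0.47379·0.52621/992) = 0.015853.
z* = 1.282 at the 80% level.
Margin of error: 1.282 × 0.015853 = 0.02032.
So the interval runs from 0.453 to 0.494.

(0.453, 0.494)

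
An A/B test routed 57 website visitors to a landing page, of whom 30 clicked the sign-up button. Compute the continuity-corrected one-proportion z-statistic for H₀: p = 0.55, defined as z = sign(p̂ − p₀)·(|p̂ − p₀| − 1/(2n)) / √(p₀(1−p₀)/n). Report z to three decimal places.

z = -0.226

The sample proportion is 30/57 = 0.52632. p̂ − p₀ = -0.023684.
1/(2n) = 0.008772.
Corrected numerator: |-0.023684| − 0.008772 = 0.014912.
Null standard error: √(0.55·0.45/57) = √0.004342105 = 0.065895.
z = (−)0.014912/0.065895 = -0.226.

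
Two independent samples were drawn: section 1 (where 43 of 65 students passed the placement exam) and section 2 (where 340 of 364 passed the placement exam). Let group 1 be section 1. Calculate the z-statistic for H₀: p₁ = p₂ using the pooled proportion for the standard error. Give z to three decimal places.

p̂₁ = 43/65 = 0.66154, p̂₂ = 340/364 = 0.93407.
Pooled p̂ = (43+340)/(65+364) = 383/429 = 0.89277.
SE = √[p̂(1−p̂)(1/n₁+1/n₂)] = √[0.89277·0.10723·(1/65+1/364)] ≈ 0.041662.
z = -0.27253/0.041662 = -6.541.

z = -6.541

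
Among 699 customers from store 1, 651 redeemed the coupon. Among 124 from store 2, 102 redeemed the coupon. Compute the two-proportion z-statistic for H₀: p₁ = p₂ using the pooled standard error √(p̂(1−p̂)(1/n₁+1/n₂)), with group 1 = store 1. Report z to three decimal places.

p̂₁ = 651/699 = 0.93133, p̂₂ = 102/124 = 0.82258.
Pooled p̂ = (651+102)/(699+124) = 753/823 = 0.91495.
SE = √[p̂(1−p̂)(1/n₁+1/n₂)] = √[0.91495·0.08505·(1/699+1/124)] ≈ 0.027183.
z = 0.10875/0.027183 = 4.001.

z = 4.001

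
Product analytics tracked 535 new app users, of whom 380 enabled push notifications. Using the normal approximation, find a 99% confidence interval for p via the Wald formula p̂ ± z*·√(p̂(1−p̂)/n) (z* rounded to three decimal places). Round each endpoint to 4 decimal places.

(0.6598, 0.7608)

With x = 380 successes in n = 535, p̂ = 0.71028.
SE = √(p̂(1−p̂)/n) = √(0.205782/535) = 0.019612.
For 99% confidence, z* = 2.576.
Margin = 2.576·0.019612 = 0.05052.
Interval: 0.71028 ± 0.05052 → (0.6598, 0.7608).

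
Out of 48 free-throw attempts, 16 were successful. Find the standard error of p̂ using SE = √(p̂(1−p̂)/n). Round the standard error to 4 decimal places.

SE = 0.0680

With x = 16 successes in n = 48, p̂ = 0.33333.
p̂(1−p̂) = 0.33333·0.66667 = 0.222221.
SE = √(0.222221/48) = √0.004629604 = 0.0680.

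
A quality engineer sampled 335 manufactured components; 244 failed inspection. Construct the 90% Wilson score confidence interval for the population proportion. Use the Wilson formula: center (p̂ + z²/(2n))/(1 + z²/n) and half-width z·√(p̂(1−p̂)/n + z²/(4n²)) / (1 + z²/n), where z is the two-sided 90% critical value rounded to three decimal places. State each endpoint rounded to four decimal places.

(0.6867, 0.7664)

p̂ = 244/335 = 0.72836; z = 1.645, so z² = 2.706025.
Denominator 1 + z²/n = 1 + 2.706025/335 = 1.008078.
Adjusted center: (0.72836 + z²/(2n))/1.008078 = 0.72653.
Radicand: p̂(1−p̂)/n + z²/(4n²) = 0.000590605 + 0.000006028 = 0.000596633.
Half-width = z·√(radicand)/denom = 1.645·0.024426/1.008078 = 0.03986.
So the interval runs from 0.6867 to 0.7664.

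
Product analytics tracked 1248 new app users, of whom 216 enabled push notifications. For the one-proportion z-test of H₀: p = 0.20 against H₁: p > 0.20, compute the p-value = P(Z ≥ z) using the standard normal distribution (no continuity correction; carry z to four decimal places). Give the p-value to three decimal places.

p-value = 0.991

Sample proportion p̂ = 216/1248 = 0.17308.
Under H₀, SE = √(p₀(1−p₀)/n) = √(0.20·0.80/1248) = √0.000128205 = 0.011323.
z = (p̂ − p₀)/SE = (216/1248 − 0.20)/0.011323 ≈ -2.3778.
From the standard normal, P(Z ≥ z) = 0.991.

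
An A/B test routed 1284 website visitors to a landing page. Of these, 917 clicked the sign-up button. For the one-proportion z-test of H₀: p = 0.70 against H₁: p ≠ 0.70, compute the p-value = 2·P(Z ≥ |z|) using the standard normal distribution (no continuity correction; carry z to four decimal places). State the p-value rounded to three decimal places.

p-value = 0.268

p̂ = 917/1284 = 0.71417.
Null standard error: √(0.70·0.30/1284) = √0.000163551 = 0.012789.
Test statistic (full precision, shown to 4 dp): z = (917/1284 − 0.70)/SE₀ ≈ 1.1084.
p-value = 2·P(Z ≥ |z|) with z = 1.1084 → 0.268.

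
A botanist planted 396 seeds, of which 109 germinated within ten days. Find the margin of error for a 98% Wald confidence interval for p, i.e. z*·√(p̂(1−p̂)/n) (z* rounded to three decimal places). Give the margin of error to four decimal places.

ME = 0.0522

Sample proportion p̂ = 109/396 = 0.27525.
Standard error of p̂: √(0.199489/396) = √0.000503759 = 0.022445.
z* = 2.326 at the 98% level.
ME = 2.326·0.022445 = 0.0522.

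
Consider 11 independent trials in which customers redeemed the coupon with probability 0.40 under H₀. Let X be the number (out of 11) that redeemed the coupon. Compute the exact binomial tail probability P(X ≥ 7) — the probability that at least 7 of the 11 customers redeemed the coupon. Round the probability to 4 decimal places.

X ~ Binomial(n=11, p=0.40).
P(X ≥ 7) = Σ_{j=7}^{11} C(11,j)·0.40^j·0.60^{11−j}.
= 0.070071 + 0.023357 + 0.005190 + 0.000692 + 0.000042 = 0.0994.

P = 0.0994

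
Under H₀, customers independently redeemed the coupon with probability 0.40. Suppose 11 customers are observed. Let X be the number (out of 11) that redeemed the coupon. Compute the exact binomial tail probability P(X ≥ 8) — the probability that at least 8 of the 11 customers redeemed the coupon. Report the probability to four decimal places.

X ~ Binomial(n=11, p=0.40).
P(X ≥ 8) = C(11,8)·0.40^8·0.60^3 + C(11,9)·0.40^9·0.60^2 + C(11,10)·0.40^10·0.60^1 + C(11,11)·0.40^11·0.60^0.
= 0.023357 + 0.005190 + 0.000692 + 0.000042 = 0.0293.

P = 0.0293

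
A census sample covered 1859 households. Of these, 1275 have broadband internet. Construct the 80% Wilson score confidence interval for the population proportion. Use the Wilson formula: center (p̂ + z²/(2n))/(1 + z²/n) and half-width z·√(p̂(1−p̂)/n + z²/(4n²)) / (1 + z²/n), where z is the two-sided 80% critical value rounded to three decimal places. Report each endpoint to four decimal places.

Here p̂ = 1275/1859 = 0.68585 and z = 1.282 (z² = 1.643524).
Denominator 1 + z²/n = 1 + 1.643524/1859 = 1.000884.
Adjusted center: (0.68585 + z²/(2n))/1.000884 = 0.68569.
Radicand: p̂(1−p̂)/n + z²/(4n²) = 0.000115900 + 0.000000119 = 0.000116019.
Half-width = 1.282·√0.000116019/1.000884 = 0.01380.
So the interval runs from 0.6719 to 0.6995.

(0.6719, 0.6995)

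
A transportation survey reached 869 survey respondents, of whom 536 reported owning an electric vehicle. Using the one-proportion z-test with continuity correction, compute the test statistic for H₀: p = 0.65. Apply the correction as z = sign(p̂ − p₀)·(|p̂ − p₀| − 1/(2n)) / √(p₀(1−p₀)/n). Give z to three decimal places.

z = -2.016

With x = 536 successes in n = 869, p̂ = 0.61680. p̂ − p₀ = -0.033199.
Continuity correction 1/(2n) = 1/1738 = 0.000575.
Corrected numerator: |-0.033199| − 0.000575 = 0.032624.
Under H₀, SE = √(p₀(1−p₀)/n) = √(0.65·0.35/869) = √0.000261795 = 0.016180.
z = −0.032624/0.016180 = -2.016.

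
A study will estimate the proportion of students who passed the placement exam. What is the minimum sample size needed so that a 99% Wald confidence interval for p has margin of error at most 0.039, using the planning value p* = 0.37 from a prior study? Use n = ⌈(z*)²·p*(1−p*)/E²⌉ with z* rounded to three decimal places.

n = 1017

For 99% confidence, z* = 2.576.
p*(1−p*) = 0.37·0.63 = 0.2331.
(z*)²·p*(1−p*)/E² = 6.635776·0.2331/0.001521 = 1016.962.
⌈1016.962⌉ = 1017.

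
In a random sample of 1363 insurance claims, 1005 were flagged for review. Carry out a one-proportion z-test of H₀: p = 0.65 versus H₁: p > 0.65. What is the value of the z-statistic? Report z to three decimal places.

z = 6.761

With x = 1005 successes in n = 1363, p̂ = 0.73734.
Under H₀, SE = √(p₀(1−p₀)/n) = √(0.65·0.35/1363) = √0.000166911 = 0.012919.
z = (p̂ − p₀)/SE = (0.73734 − 0.65)/0.012919 = 6.761.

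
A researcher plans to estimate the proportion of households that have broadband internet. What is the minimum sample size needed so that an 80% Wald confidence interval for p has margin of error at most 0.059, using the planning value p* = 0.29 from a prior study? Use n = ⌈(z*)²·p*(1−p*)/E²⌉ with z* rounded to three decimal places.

n = 98

The 80% critical value is z* = 1.282.
p*(1−p*) = 0.2059.
Required n before rounding: 1.643524 × 0.2059 / 0.059² = 97.214.
Rounding up, n = 98.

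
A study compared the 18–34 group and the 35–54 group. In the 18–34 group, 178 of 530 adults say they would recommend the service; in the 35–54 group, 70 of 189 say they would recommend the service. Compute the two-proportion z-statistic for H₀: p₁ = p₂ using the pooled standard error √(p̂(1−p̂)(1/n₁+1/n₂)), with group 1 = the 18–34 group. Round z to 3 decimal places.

z = -0.857

p̂₁ = 178/530 = 0.33585, p̂₂ = 70/189 = 0.37037.
Pooling: p̂ = 248/719 = 0.34492.
Pooled SE = √[0.2259513·0.00717780] ≈ 0.040272.
z = -0.03452/0.040272 = -0.857.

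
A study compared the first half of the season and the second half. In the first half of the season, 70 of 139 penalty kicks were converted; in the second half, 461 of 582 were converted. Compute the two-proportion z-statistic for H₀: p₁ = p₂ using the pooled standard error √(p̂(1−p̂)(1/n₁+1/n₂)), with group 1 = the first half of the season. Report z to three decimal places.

z = -6.937

Sample proportions: p̂₁ = 70/139 = 0.50360 and p̂₂ = 461/582 = 0.79210.
Pooled p̂ = (70+461)/(139+582) = 531/721 = 0.73648.
SE = √[p̂(1−p̂)(1/n₁+1/n₂)] = √[0.73648·0.26352·(1/139+1/582)] ≈ 0.041590.
z = (p̂₁ − p̂₂)/SE = (0.50360 − 0.79210)/0.041590 = -0.28850/0.041590 = -6.937.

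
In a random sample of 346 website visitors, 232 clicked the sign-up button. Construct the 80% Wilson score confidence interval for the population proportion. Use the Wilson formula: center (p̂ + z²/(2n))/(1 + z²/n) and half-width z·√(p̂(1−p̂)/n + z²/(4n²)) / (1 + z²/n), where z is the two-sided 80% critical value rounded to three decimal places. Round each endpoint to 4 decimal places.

(0.6374, 0.7020)

p̂ = 232/346 = 0.67052; z = 1.282, so z² = 1.643524.
1 + z²/n = 1.004750.
Adjusted center: (0.67052 + z²/(2n))/1.004750 = 0.66971.
Radicand: p̂(1−p̂)/n + z²/(4n²) = 0.000638505 + 0.000003432 = 0.000641937.
Half-width = 1.282·√0.000641937/1.004750 = 0.03233.
Interval: 0.66971 ± 0.03233 → (0.6374, 0.7020).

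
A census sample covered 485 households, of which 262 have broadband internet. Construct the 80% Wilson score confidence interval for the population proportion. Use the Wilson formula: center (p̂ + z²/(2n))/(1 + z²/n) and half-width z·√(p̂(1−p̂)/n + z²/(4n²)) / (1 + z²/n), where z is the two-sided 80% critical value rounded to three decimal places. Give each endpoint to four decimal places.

Here p̂ = 262/485 = 0.54021 and z = 1.282 (z² = 1.643524).
Denominator 1 + z²/n = 1 + 1.643524/485 = 1.003389.
Center = (0.54021 + 0.001694)/1.003389 = 0.54007.
Radicand: p̂(1−p̂)/n + z²/(4n²) = 0.000512131 + 0.000001747 = 0.000513878.
Half-width = z·√(radicand)/denom = 1.282·0.022669/1.003389 = 0.02896.
So the interval runs from 0.5111 to 0.5690.

(0.5111, 0.5690)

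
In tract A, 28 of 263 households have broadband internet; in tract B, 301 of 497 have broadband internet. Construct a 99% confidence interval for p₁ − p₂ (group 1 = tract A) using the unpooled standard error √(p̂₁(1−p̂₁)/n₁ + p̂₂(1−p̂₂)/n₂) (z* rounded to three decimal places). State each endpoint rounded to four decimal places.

(-0.5739, -0.4244)

p̂₁ = 0.10646, p̂₂ = 0.60563, so the observed difference is -0.49917.
SE = √(0.000361708 + 0.000480566) = √0.000842274 = 0.029022.
z* = 2.576 at the 99% level. Margin of error = 0.07476.
CI: -0.49917 ± 0.07476 = (-0.5739, -0.4244).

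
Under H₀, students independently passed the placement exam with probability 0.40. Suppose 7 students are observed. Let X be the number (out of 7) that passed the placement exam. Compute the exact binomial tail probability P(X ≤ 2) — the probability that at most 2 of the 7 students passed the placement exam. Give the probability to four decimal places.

X ~ Binomial(n=7, p=0.40).
P(X ≤ 2) = C(7,0)·0.40^0·0.60^7 + C(7,1)·0.40^1·0.60^6 + C(7,2)·0.40^2·0.60^5.
= 0.027994 + 0.130637 + 0.261274 = 0.4199.

P = 0.4199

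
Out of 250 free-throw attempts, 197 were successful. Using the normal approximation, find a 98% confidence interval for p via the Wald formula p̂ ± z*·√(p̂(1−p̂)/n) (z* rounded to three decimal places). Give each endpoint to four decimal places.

(0.7279, 0.8481)

With x = 197 successes in n = 250, p̂ = 0.78800.
SE(p̂) = √(0.78800·0.21200/250) = 0.025850.
For 98% confidence, z* = 2.326.
Margin = 2.326·0.025850 = 0.06013.
CI: 0.78800 ± 0.06013 = (0.7279, 0.8481).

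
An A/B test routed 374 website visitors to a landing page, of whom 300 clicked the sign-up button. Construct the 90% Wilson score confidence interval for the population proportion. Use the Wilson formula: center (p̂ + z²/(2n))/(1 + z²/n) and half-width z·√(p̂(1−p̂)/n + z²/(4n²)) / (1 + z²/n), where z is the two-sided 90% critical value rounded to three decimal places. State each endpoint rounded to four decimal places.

p̂ = 300/374 = 0.80214; z = 1.645, so z² = 2.706025.
Denominator 1 + z²/n = 1 + 2.706025/374 = 1.007235.
Center = (0.80214 + 0.003618)/1.007235 = 0.79997.
Radicand: p̂(1−p̂)/n + z²/(4n²) = 0.000424364 + 0.000004836 = 0.000429200.
Half-width = z·√(radicand)/denom = 1.645·0.020717/1.007235 = 0.03383.
So the interval runs from 0.7661 to 0.8338.

(0.7661, 0.8338)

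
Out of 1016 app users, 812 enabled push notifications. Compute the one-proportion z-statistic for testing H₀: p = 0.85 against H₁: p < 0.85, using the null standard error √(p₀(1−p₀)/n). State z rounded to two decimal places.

z = -4.53

Sample proportion p̂ = 812/1016 = 0.79921.
SE₀ = √(0.85·0.15/1016) = 0.011202.
z = (p̂ − p₀)/SE = (0.79921 − 0.85)/0.011202 = -4.53.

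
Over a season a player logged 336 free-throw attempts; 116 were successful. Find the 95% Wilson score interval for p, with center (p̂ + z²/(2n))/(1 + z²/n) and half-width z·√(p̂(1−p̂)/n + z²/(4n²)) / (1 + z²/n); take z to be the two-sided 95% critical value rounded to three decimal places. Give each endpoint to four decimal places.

(0.2964, 0.3976)

p̂ = 116/336 = 0.34524; z = 1.960, so z² = 3.841600.
1 + z²/n = 1.011433.
Adjusted center: (0.34524 + z²/(2n))/1.011433 = 0.34699.
Radicand: p̂(1−p̂)/n + z²/(4n²) = 0.000672764 + 0.000008507 = 0.000681271.
Half-width = z·√(radicand)/denom = 1.960·0.026101/1.011433 = 0.05058.
Interval: 0.34699 ± 0.05058 → (0.2964, 0.3976).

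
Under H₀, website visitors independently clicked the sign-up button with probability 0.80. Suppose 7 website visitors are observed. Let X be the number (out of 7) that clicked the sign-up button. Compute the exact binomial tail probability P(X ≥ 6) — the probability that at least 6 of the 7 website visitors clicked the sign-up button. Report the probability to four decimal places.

P = 0.5767

X ~ Binomial(n=7, p=0.80).
P(X ≥ 6) = C(7,6)·0.80^6·0.20^1 + C(7,7)·0.80^7·0.20^0.
= 0.367002 + 0.209715 = 0.5767.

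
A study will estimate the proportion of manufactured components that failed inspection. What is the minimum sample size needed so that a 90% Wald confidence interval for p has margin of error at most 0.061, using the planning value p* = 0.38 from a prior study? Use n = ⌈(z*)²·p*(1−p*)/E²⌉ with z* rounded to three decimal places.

n = 172

For 90% confidence, z* = 1.645.
p*(1−p*) = 0.38·0.62 = 0.2356.
Required n before rounding: 2.706025 × 0.2356 / 0.061² = 171.336.
Rounding up, n = 172.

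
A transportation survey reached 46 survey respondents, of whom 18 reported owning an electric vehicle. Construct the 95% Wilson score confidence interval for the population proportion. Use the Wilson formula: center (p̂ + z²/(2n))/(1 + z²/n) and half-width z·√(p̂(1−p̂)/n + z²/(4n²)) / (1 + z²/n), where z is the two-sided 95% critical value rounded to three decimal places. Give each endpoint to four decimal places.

Here p̂ = 18/46 = 0.39130 and z = 1.960 (z² = 3.841600).
1 + z²/n = 1.083513.
Adjusted center: (0.39130 + z²/(2n))/1.083513 = 0.39968.
Radicand: p̂(1−p̂)/n + z²/(4n²) = 0.005177940 + 0.000453875 = 0.005631815.
Half-width = 1.960·√0.005631815/1.083513 = 0.13575.
So the interval runs from 0.2639 to 0.5354.

(0.2639, 0.5354)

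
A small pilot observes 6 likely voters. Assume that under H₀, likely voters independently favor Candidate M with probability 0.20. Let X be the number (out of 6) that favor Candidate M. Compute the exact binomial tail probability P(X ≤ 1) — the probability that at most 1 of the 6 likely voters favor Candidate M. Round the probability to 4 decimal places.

X ~ Binomial(n=6, p=0.20).
P(X ≤ 1) = C(6,0)·0.20^0·0.80^6 + C(6,1)·0.20^1·0.80^5.
= 0.262144 + 0.393216 = 0.6554.

P = 0.6554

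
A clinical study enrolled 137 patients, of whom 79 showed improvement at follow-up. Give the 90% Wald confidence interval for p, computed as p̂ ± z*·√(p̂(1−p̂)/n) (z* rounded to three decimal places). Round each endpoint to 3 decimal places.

(0.507, 0.646)

p̂ = 79/137 = 0.57664.
SE = √(p̂(1−p̂)/n) = √(0.244126/137) = 0.042213.
z* = 1.645 at the 90% level.
Margin of error: 1.645 × 0.042213 = 0.06944.
So the interval runs from 0.507 to 0.646.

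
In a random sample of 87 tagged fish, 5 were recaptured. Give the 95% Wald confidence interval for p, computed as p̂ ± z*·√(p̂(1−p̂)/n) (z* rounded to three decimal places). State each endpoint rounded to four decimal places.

The sample proportion is 5/87 = 0.05747.
SE = √(p̂(1−p̂)/n) = √(0.054168/87) = 0.024952.
The 95% critical value is z* = 1.960.
Margin = 1.960·0.024952 = 0.04891.
So the interval runs from 0.0086 to 0.1064.

(0.0086, 0.1064)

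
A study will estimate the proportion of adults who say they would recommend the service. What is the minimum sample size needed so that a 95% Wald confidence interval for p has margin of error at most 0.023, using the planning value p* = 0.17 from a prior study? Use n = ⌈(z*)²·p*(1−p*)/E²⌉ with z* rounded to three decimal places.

n = 1025

z* = 1.960 at the 95% level.
p*(1−p*) = 0.17·0.83 = 0.1411.
(z*)²·p*(1−p*)/E² = 3.841600·0.1411/0.000529 = 1024.669.
Rounding up, n = 1025.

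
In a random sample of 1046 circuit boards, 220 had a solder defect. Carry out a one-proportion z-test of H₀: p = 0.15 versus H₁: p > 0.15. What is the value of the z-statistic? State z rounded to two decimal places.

z = 5.46

The sample proportion is 220/1046 = 0.21033.
Under H₀, SE = √(p₀(1−p₀)/n) = √(0.15·0.85/1046) = √0.000121893 = 0.011041.
Test statistic: z = 0.06033/0.011041 = 5.46.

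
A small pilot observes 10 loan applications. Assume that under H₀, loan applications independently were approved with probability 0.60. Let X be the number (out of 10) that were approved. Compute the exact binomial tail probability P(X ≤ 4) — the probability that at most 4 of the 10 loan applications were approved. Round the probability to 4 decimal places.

X is binomial with n = 10 and p = 0.60.
P(X ≤ 4) = Σ_{j=0}^{4} C(10,j)·0.60^j·0.40^{10−j}.
= 0.000105 + 0.001573 + 0.010617 + 0.042467 + 0.111477 = 0.1662.

P = 0.1662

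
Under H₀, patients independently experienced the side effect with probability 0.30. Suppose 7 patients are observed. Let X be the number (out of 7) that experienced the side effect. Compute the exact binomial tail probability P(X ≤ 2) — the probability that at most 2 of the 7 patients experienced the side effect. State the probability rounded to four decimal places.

X ~ Binomial(n=7, p=0.30).
P(X ≤ 2) = C(7,0)·0.30^0·0.70^7 + C(7,1)·0.30^1·0.70^6 + C(7,2)·0.30^2·0.70^5.
= 0.082354 + 0.247063 + 0.317652 = 0.6471.

P = 0.6471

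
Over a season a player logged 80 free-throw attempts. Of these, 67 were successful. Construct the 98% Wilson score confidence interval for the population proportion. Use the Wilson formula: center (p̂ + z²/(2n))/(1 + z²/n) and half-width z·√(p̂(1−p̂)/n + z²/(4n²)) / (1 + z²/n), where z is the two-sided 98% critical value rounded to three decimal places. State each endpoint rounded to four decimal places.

Here p̂ = 67/80 = 0.83750 and z = 2.326 (z² = 5.410276).
1 + z²/n = 1.067628.
Center = (0.83750 + 0.033814)/1.067628 = 0.81612.
Radicand: p̂(1−p̂)/n + z²/(4n²) = 0.001701172 + 0.000211339 = 0.001912511.
Half-width = z·√(radicand)/denom = 2.326·0.043732/1.067628 = 0.09528.
Interval: 0.81612 ± 0.09528 → (0.7208, 0.9114).

(0.7208, 0.9114)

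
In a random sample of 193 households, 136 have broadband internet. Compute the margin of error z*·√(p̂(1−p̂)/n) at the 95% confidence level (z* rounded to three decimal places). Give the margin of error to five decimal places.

Sample proportion p̂ = 136/193 = 0.70466.
Standard error of p̂: √(0.208113/193) = √0.001078306 = 0.032838.
z* = 1.960 at the 95% level.
So ME = 0.06436.

ME = 0.06436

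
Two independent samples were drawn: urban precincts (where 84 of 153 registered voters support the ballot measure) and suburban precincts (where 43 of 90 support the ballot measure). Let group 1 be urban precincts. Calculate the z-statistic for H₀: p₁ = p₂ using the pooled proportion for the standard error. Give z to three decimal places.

z = 1.074

Sample proportions: p̂₁ = 84/153 = 0.54902 and p̂₂ = 43/90 = 0.47778.
Pooled p̂ = (84+43)/(153+90) = 127/243 = 0.52263.
SE = √[p̂(1−p̂)(1/n₁+1/n₂)] = √[0.52263·0.47737·(1/153+1/90)] ≈ 0.066353.
z = (p̂₁ − p̂₂)/SE = (0.54902 − 0.47778)/0.066353 = 0.07124/0.066353 = 1.074.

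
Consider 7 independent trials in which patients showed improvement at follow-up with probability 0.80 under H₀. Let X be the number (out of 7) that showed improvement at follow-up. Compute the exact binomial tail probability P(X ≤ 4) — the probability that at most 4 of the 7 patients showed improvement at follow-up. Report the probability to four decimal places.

P = 0.1480

X is binomial with n = 7 and p = 0.80.
P(X ≤ 4) = Σ_{j=0}^{4} C(7,j)·0.80^j·0.20^{7−j}.
= 0.000013 + 0.000358 + 0.004301 + 0.028672 + 0.114688 = 0.1480.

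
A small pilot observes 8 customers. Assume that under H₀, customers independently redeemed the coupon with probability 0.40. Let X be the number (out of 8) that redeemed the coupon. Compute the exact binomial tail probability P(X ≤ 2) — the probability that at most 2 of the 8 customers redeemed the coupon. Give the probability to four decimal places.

X is binomial with n = 8 and p = 0.40.
P(X ≤ 2) = C(8,0)·0.40^0·0.60^8 + C(8,1)·0.40^1·0.60^7 + C(8,2)·0.40^2·0.60^6.
= 0.016796 + 0.089580 + 0.209019 = 0.3154.

P = 0.3154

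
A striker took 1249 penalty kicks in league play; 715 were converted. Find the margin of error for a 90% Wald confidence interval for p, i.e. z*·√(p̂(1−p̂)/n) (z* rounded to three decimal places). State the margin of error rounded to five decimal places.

The sample proportion is 715/1249 = 0.57246.
Standard error of p̂: √(0.244750/1249) = √0.000195957 = 0.013998.
z* = 1.645 at the 90% level.
So ME = 0.02303.

ME = 0.02303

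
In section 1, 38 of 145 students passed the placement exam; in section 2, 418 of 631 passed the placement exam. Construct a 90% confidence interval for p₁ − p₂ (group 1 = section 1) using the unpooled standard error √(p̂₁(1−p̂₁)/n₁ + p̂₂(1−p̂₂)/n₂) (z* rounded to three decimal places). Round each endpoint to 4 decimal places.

(-0.4680, -0.3328)

p̂₁ = 0.26207, p̂₂ = 0.66244, so the observed difference is -0.40037.
Unpooled SE = √(p̂₁(1−p̂₁)/n₁ + p̂₂(1−p̂₂)/n₂) = √(0.001333716 + 0.000354379) = 0.041086.
z* = 1.645 at the 90% level. Margin = 1.645·0.041086 = 0.06759.
Interval: -0.40037 ± 0.06759 → (-0.4680, -0.3328).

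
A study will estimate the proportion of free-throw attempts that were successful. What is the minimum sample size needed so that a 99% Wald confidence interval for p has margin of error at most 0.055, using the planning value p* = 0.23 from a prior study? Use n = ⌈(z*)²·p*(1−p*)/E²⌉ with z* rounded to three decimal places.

n = 389

z* = 2.576 at the 99% level.
p*(1−p*) = 0.1771.
Required n before rounding: 6.635776 × 0.1771 / 0.055² = 388.495.
⌈388.495⌉ = 389.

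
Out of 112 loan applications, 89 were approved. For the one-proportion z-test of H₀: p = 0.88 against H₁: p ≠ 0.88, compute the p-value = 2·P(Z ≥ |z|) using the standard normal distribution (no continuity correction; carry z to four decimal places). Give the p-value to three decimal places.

p-value = 0.005

With x = 89 successes in n = 112, p̂ = 0.79464.
Null standard error: √(0.88·0.12/112) = √0.000942857 = 0.030706.
z = (p̂ − p₀)/SE = (89/112 − 0.88)/0.030706 ≈ -2.7798.
From the standard normal, 2·P(Z ≥ |z|) = 0.005.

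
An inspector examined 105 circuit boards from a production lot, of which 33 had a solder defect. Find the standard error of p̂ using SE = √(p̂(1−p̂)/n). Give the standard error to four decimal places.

SE = 0.0453

The sample proportion is 33/105 = 0.31429.
p̂(1−p̂) = 0.215512.
SE = √(0.215512/105) = 0.0453.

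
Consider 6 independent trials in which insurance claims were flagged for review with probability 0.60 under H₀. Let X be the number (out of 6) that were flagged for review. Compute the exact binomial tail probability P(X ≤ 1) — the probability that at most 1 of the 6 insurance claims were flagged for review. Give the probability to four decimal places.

X is binomial with n = 6 and p = 0.60.
P(X ≤ 1) = C(6,0)·0.60^0·0.40^6 + C(6,1)·0.60^1·0.40^5.
= 0.004096 + 0.036864 = 0.0410.

P = 0.0410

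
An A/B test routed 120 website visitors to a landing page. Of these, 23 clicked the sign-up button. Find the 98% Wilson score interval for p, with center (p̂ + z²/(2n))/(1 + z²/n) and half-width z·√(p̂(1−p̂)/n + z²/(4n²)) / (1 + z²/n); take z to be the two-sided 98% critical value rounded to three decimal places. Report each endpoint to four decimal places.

p̂ = 23/120 = 0.19167; z = 2.326, so z² = 5.410276.
1 + z²/n = 1.045086.
Center = (0.19167 + 0.022543)/1.045086 = 0.20497.
Radicand: p̂(1−p̂)/n + z²/(4n²) = 0.001291088 + 0.000093928 = 0.001385016.
Half-width = z·√(radicand)/denom = 2.326·0.037216/1.045086 = 0.08283.
So the interval runs from 0.1221 to 0.2878.

(0.1221, 0.2878)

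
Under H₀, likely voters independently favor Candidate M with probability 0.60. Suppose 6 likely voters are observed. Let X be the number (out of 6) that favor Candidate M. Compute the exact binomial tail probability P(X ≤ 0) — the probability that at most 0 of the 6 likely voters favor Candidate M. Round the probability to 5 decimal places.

P = 0.00410

X is binomial with n = 6 and p = 0.60.
P(X ≤ 0) = C(6,0)·0.60^0·0.40^6.
= 0.004096 = 0.00410.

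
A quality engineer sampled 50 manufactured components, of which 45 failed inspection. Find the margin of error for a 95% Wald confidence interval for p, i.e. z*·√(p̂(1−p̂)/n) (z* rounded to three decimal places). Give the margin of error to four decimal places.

Sample proportion p̂ = 45/50 = 0.90000.
SE = √(p̂(1−p̂)/n) = √(0.090000/50) = 0.042426.
The 95% critical value is z* = 1.960.
Margin of error = z*·SE = 1.960 × 0.042426 = 0.0832.

ME = 0.0832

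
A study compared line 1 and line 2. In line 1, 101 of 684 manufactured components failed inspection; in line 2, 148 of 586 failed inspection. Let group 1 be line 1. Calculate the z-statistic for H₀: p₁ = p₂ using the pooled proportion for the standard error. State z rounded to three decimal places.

Sample proportions: p̂₁ = 101/684 = 0.14766 and p̂₂ = 148/586 = 0.25256.
Pooling: p̂ = 249/1270 = 0.19606.
SE = √[p̂(1−p̂)(1/n₁+1/n₂)] = √[0.19606·0.80394·(1/684+1/586)] ≈ 0.022348.
z = -0.10490/0.022348 = -4.694.

z = -4.694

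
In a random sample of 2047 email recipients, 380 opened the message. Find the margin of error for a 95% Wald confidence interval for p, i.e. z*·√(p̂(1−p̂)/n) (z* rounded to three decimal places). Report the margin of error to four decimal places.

ME = 0.0168

Sample proportion p̂ = 380/2047 = 0.18564.
SE(p̂) = √(0.18564·0.81436/2047) = 0.008594.
z* = 1.960 at the 95% level.
Margin of error = z*·SE = 1.960 × 0.008594 = 0.0168.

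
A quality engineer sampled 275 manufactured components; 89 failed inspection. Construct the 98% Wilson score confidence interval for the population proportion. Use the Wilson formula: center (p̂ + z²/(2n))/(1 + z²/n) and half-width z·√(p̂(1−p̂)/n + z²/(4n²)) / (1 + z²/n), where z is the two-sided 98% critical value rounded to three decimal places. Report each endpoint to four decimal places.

(0.2620, 0.3921)

p̂ = 89/275 = 0.32364; z = 2.326, so z² = 5.410276.
1 + z²/n = 1.019674.
Center = (0.32364 + 0.009837)/1.019674 = 0.32704.
Radicand: p̂(1−p̂)/n + z²/(4n²) = 0.000795985 + 0.000017885 = 0.000813870.
Half-width = z·√(radicand)/denom = 2.326·0.028528/1.019674 = 0.06508.
So the interval runs from 0.2620 to 0.3921.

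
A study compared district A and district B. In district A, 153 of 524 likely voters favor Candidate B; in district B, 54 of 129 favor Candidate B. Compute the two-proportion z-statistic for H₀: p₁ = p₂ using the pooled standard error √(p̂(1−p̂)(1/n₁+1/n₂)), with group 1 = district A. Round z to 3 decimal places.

z = -2.769

p̂₁ = 153/524 = 0.29198, p̂₂ = 54/129 = 0.41860.
Pooled p̂ = (153+54)/(524+129) = 207/653 = 0.31700.
Pooled SE = √[0.2165104·0.00966033] ≈ 0.045734.
z = (p̂₁ − p̂₂)/SE = (0.29198 − 0.41860)/0.045734 = -0.12662/0.045734 = -2.769.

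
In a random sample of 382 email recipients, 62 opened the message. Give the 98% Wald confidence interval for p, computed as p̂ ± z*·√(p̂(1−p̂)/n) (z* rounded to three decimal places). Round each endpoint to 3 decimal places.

(0.118, 0.206)

Sample proportion p̂ = 62/382 = 0.16230.
Standard error of p̂: √(0.135961/382) = √0.000355919 = 0.018866.
The 98% critical value is z* = 2.326.
Margin = 2.326·0.018866 = 0.04388.
So the interval runs from 0.118 to 0.206.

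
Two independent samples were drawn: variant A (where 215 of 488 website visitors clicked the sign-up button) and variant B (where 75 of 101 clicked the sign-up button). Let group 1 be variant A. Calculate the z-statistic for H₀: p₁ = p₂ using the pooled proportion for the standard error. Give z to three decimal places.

Sample proportions: p̂₁ = 215/488 = 0.44057 and p̂₂ = 75/101 = 0.74257.
Pooling: p̂ = 290/589 = 0.49236.
SE = √[p̂(1−p̂)(1/n₁+1/n₂)] = √[0.49236·0.50764·(1/488+1/101)] ≈ 0.054652.
z = (p̂₁ − p̂₂)/SE = (0.44057 − 0.74257)/0.054652 = -0.30200/0.054652 = -5.526.

z = -5.526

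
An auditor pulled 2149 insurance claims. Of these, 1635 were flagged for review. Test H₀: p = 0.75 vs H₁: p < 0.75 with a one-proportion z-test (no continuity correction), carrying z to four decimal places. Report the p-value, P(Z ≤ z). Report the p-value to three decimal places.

p-value = 0.877

Sample proportion p̂ = 1635/2149 = 0.76082.
Under H₀, SE = √(p₀(1−p₀)/n) = √(0.75·0.25/2149) = √0.000087250 = 0.009341.
z = (p̂ − p₀)/SE = (1635/2149 − 0.75)/0.009341 ≈ 1.1583.
p-value = P(Z ≤ z) with z = 1.1583 → 0.877.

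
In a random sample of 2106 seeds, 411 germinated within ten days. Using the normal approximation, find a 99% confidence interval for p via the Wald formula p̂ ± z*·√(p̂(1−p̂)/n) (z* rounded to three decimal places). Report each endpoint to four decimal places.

p̂ = 411/2106 = 0.19516.
SE = √(p̂(1−p̂)/n) = √(0.157071/2106) = 0.008636.
For 99% confidence, z* = 2.576.
Margin of error: 2.576 × 0.008636 = 0.02225.
So the interval runs from 0.1729 to 0.2174.

(0.1729, 0.2174)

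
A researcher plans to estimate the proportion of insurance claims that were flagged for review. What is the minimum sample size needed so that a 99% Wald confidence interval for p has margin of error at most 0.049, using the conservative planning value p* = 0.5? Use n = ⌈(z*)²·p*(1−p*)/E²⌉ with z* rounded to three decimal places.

n = 691

For 99% confidence, z* = 2.576.
p*(1−p*) = 0.50·0.50 = 0.2500.
(z*)²·p*(1−p*)/E² = 6.635776·0.2500/0.002401 = 690.939.
⌈690.939⌉ = 691.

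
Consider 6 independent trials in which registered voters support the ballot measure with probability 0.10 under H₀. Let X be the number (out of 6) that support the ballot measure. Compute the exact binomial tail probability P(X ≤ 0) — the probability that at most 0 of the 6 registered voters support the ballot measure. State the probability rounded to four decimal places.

X ~ Binomial(n=6, p=0.10).
P(X ≤ 0) = C(6,0)·0.10^0·0.90^6.
= 0.531441 = 0.5314.

P = 0.5314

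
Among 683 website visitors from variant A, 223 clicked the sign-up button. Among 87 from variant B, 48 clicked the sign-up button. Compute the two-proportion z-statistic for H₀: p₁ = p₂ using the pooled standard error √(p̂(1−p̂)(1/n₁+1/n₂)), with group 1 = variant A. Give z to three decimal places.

Sample proportions: p̂₁ = 223/683 = 0.32650 and p̂₂ = 48/87 = 0.55172.
Pooling: p̂ = 271/770 = 0.35195.
SE = √[p̂(1−p̂)(1/n₁+1/n₂)] = √[0.35195·0.64805·(1/683+1/87)] ≈ 0.054365.
z = -0.22522/0.054365 = -4.143.

z = -4.143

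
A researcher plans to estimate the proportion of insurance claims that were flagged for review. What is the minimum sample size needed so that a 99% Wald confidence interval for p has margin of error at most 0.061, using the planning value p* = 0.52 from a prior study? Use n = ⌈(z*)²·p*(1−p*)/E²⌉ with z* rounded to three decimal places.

For 99% confidence, z* = 2.576.
p*(1−p*) = 0.52·0.48 = 0.2496.
(z*)²·p*(1−p*)/E² = 6.635776·0.2496/0.003721 = 445.120.
⌈445.120⌉ = 446.

n = 446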